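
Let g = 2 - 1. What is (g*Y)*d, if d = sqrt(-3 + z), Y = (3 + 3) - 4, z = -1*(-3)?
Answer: 0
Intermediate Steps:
z = 3
Y = 2 (Y = 6 - 4 = 2)
g = 1
d = 0 (d = sqrt(-3 + 3) = sqrt(0) = 0)
(g*Y)*d = (1*2)*0 = 2*0 = 0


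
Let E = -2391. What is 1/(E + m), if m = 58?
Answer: -1/2333 ≈ -0.00042863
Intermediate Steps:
1/(E + m) = 1/(-2391 + 58) = 1/(-2333) = -1/2333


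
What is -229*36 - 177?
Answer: -8421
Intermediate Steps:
-229*36 - 177 = -8244 - 177 = -8421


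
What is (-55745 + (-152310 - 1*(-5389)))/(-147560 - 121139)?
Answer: 202666/268699 ≈ 0.75425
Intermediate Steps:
(-55745 + (-152310 - 1*(-5389)))/(-147560 - 121139) = (-55745 + (-152310 + 5389))/(-268699) = (-55745 - 146921)*(-1/268699) = -202666*(-1/268699) = 202666/268699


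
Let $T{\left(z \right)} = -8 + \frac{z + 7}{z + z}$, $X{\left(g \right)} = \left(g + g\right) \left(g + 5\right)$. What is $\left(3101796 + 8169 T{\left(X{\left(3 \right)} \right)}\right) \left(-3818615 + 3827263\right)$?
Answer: $\frac{105198566813}{4} \approx 2.63 \cdot 10^{10}$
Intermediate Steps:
$X{\left(g \right)} = 2 g \left(5 + g\right)$
$T{\left(z \right)} = -8 + \frac{7 + z}{2 z}$
$\left(3101796 + 8169 T{\left(X{\left(3 \right)} \right)}\right) \left(-3818615 + 3827263\right) = \left(3101796 + 8169 \frac{7 - 15 \cdot 2 \cdot 3 \left(5 + 3\right)}{2 \cdot 2 \cdot 3 \left(5 + 3\right)}\right) \left(-3818615 + 3827263\right) = \left(3101796 + 8169 \frac{7 - 15 \cdot 2 \cdot 3 \cdot 8}{2 \cdot 2 \cdot 3 \cdot 8}\right) 8648 = \left(3101796 + 8169 \frac{7 - 720}{2 \cdot 48}\right) 8648 = \left(3101796 + 8169 \cdot \frac{1}{2} \cdot \frac{1}{48} \left(7 - 720\right)\right) 8648 = \left(3101796 + 8169 \cdot \frac{1}{2} \cdot \frac{1}{48} \left(-713\right)\right) 8648 = \left(3101796 + 8169 \left(- \frac{713}{96}\right)\right) 8648 = \left(3101796 - \frac{1941499}{32}\right) 8648 = \frac{97315973}{32} \cdot 8648 = \frac{105198566813}{4}$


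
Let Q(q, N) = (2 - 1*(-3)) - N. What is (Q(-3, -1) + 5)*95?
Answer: 1045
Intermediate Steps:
Q(q, N) = 5 - N (Q(q, N) = (2 + 3) - N = 5 - N)
(Q(-3, -1) + 5)*95 = ((5 - 1*(-1)) + 5)*95 = ((5 + 1) + 5)*95 = (6 + 5)*95 = 11*95 = 1045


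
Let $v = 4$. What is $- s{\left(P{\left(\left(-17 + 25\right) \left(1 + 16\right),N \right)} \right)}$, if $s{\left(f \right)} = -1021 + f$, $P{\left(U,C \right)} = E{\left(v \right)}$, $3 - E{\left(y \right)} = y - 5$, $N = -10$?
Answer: $1017$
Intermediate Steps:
$E{\left(y \right)} = 8 - y$ ($E{\left(y \right)} = 3 - \left(y - 5\right) = 3 - \left(-5 + y\right) = 8 - y$)
$P{\left(U,C \right)} = 4$ ($P{\left(U,C \right)} = 8 - 4 = 4$)
$- s{\left(P{\left(\left(-17 + 25\right) \left(1 + 16\right),N \right)} \right)} = - (-1021 + 4) = \left(-1\right) \left(-1017\right) = 1017$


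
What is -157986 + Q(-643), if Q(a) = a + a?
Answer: -159272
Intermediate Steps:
Q(a) = 2*a
-157986 + Q(-643) = -157986 + 2*(-643) = -157986 - 1286 = -159272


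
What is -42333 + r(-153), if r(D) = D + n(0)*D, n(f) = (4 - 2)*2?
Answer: -43098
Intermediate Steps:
n(f) = 4 (n(f) = 2*2 = 4)
r(D) = 5*D (r(D) = D + 4*D = 5*D)
-42333 + r(-153) = -42333 + 5*(-153) = -42333 - 765 = -43098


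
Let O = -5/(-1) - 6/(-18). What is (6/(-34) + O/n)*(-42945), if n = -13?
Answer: 5568535/221 ≈ 25197.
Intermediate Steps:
O = 16/3 (O = -5*(-1) - 6*(-1/18) = 5 + ⅓ = 16/3 ≈ 5.3333)
(6/(-34) + O/n)*(-42945) = (6/(-34) + (16/3)/(-13))*(-42945) = (6*(-1/34) + (16/3)*(-1/13))*(-42945) = (-3/17 - 16/39)*(-42945) = -389/663*(-42945) = 5568535/221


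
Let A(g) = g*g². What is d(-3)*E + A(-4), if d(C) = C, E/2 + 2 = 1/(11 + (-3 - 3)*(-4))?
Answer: -1826/35 ≈ -52.171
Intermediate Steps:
E = -138/35 (E = -4 + 2/(11 + (-3 - 3)*(-4)) = -4 + 2/(11 - 6*(-4)) = -4 + 2/(11 + 24) = -4 + 2/35 = -138/35 ≈ -3.9429)
A(g) = g³
d(-3)*E + A(-4) = -3*(-138/35) + (-4)³ = 414/35 - 64 = -1826/35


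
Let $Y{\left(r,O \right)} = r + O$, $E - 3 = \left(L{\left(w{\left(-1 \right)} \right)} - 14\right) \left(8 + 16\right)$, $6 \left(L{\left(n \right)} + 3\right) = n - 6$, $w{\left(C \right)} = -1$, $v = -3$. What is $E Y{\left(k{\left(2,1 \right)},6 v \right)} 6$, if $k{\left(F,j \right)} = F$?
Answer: $41568$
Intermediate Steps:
$L{\left(n \right)} = -4 + \frac{n}{6}$ ($L{\left(n \right)} = -3 + \frac{n - 6}{6} = -3 + \frac{-6 + n}{6} = -3 + \left(-1 + \frac{n}{6}\right) = -4 + \frac{n}{6}$)
$E = -433$ ($E = 3 + \left(\left(-4 + \frac{1}{6} \left(-1\right)\right) - 14\right) \left(8 + 16\right) = 3 + \left(\left(-4 - \frac{1}{6}\right) - 14\right) 24 = 3 + \left(- \frac{25}{6} - 14\right) 24 = 3 - 436 = -433$)
$Y{\left(r,O \right)} = O + r$
$E Y{\left(k{\left(2,1 \right)},6 v \right)} 6 = - 433 \left(6 \left(-3\right) + 2\right) 6 = - 433 \left(-18 + 2\right) 6 = \left(-433\right) \left(-16\right) 6 = 6928 \cdot 6 = 41568$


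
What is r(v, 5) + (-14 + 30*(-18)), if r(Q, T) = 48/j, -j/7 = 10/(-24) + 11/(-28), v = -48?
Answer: -9274/17 ≈ -545.53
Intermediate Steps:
j = 17/3 (j = -7*(10/(-24) + 11/(-28)) = -7*(10*(-1/24) + 11*(-1/28)) = -7*(-5/12 - 11/28) = -7*(-17/21) = 17/3 ≈ 5.6667)
r(Q, T) = 144/17 (r(Q, T) = 48/(17/3) = 48*(3/17) = 144/17)
r(v, 5) + (-14 + 30*(-18)) = 144/17 + (-14 + 30*(-18)) = 144/17 + (-14 - 540) = 144/17 - 554 = -9274/17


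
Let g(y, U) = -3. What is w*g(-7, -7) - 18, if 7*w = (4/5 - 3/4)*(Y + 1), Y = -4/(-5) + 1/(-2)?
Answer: -25239/1400 ≈ -18.028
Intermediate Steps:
Y = 3/10 (Y = -4*(-1/5) + 1*(-1/2) = 4/5 - 1/2 = 3/10 ≈ 0.30000)
w = 13/1400 (w = ((4/5 - 3/4)*(3/10 + 1))/7 = ((4*(1/5) - 3*1/4)*(13/10))/7 = ((4/5 - 3/4)*(13/10))/7 = ((1/20)*(13/10))/7 = (1/7)*(13/200) = 13/1400 ≈ 0.0092857)
w*g(-7, -7) - 18 = (13/1400)*(-3) - 18 = -39/1400 - 18 = -25239/1400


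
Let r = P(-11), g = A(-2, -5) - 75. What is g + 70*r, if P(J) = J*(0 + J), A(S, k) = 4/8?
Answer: 16791/2 ≈ 8395.5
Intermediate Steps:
A(S, k) = ½ (A(S, k) = 4*(⅛) = ½)
g = -149/2 (g = ½ - 75 = -149/2 ≈ -74.500)
P(J) = J² (P(J) = J*J = J²)
r = 121 (r = (-11)² = 121)
g + 70*r = -149/2 + 70*121 = -149/2 + 8470 = 16791/2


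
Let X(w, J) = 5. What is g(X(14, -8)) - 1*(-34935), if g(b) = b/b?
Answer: 34936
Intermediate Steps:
g(b) = 1
g(X(14, -8)) - 1*(-34935) = 1 - 1*(-34935) = 1 + 34935 = 34936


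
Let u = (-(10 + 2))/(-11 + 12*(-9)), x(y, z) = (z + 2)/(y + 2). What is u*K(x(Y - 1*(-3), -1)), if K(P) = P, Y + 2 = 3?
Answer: 2/119 ≈ 0.016807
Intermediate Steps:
Y = 1 (Y = -2 + 3 = 1)
x(y, z) = (2 + z)/(2 + y)
u = 12/119 (u = (-1*12)/(-11 - 108) = -12/(-119) = -12*(-1/119) = 12/119 ≈ 0.10084)
u*K(x(Y - 1*(-3), -1)) = 12*((2 - 1)/(2 + (1 - 1*(-3))))/119 = 12*(1/(2 + (1 + 3)))/119 = 12*(1/(2 + 4))/119 = 12*(1/6)/119 = 12*((1/6)*1)/119 = (12/119)*(1/6) = 2/119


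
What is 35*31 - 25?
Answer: 1060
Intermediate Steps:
35*31 - 25 = 1085 - 25 = 1060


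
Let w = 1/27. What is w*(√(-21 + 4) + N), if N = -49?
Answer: -49/27 + I*√17/27 ≈ -1.8148 + 0.15271*I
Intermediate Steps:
w = 1/27 ≈ 0.037037
w*(√(-21 + 4) + N) = (√(-21 + 4) - 49)/27 = (√(-17) - 49)/27 = (I*√17 - 49)/27 = (-49 + I*√17)/27 = -49/27 + I*√17/27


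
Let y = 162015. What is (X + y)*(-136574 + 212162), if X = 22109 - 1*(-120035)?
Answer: 22990770492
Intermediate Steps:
X = 142144 (X = 22109 + 120035 = 142144)
(X + y)*(-136574 + 212162) = (142144 + 162015)*(-136574 + 212162) = 304159*75588 = 22990770492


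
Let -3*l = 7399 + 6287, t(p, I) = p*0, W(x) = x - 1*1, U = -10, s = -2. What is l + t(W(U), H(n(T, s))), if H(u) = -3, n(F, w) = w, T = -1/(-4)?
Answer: -4562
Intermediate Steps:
T = ¼ (T = -1*(-¼) = ¼ ≈ 0.25000)
W(x) = -1 + x (W(x) = x - 1 = -1 + x)
t(p, I) = 0
l = -4562 (l = -(7399 + 6287)/3 = -⅓*13686 = -4562)
l + t(W(U), H(n(T, s))) = -4562 + 0 = -4562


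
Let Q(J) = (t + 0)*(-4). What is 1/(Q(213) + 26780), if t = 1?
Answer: 1/26776 ≈ 3.7347e-5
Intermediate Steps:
Q(J) = -4 (Q(J) = (1 + 0)*(-4) = 1*(-4) = -4)
1/(Q(213) + 26780) = 1/(-4 + 26780) = 1/26776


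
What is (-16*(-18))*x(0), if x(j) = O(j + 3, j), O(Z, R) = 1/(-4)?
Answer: -72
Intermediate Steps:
O(Z, R) = -¼
x(j) = -¼
(-16*(-18))*x(0) = -16*(-18)*(-¼) = 288*(-¼) = -72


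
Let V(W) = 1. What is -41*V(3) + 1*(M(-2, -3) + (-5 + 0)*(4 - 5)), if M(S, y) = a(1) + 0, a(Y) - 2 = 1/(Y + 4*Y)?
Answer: -169/5 ≈ -33.800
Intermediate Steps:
a(Y) = 2 + 1/(5*Y) (a(Y) = 2 + 1/(Y + 4*Y) = 2 + 1/(5*Y))
M(S, y) = 11/5 (M(S, y) = (2 + (⅕)/1) + 0 = (2 + (⅕)*1) + 0 = (2 + ⅕) + 0 = 11/5 + 0 = 11/5)
-41*V(3) + 1*(M(-2, -3) + (-5 + 0)*(4 - 5)) = -41*1 + 1*(11/5 + (-5 + 0)*(4 - 5)) = -41 + 1*(11/5 - 5*(-1)) = -41 + 1*(11/5 + 5) = -41 + 1*(36/5) = -41 + 36/5 = -169/5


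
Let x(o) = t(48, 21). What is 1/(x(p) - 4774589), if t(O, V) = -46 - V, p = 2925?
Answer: -1/4774656 ≈ -2.0944e-7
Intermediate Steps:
x(o) = -67 (x(o) = -46 - 1*21 = -46 - 21 = -67)
1/(x(p) - 4774589) = 1/(-67 - 4774589) = 1/(-4774656) = -1/4774656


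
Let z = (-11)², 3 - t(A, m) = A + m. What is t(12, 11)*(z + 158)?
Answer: -5580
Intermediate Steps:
t(A, m) = 3 - A - m (t(A, m) = 3 - (A + m) = 3 + (-A - m) = 3 - A - m)
z = 121
t(12, 11)*(z + 158) = (3 - 1*12 - 1*11)*(121 + 158) = (3 - 12 - 11)*279 = -20*279 = -5580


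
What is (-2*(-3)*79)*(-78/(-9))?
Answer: 4108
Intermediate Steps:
(-2*(-3)*79)*(-78/(-9)) = (6*79)*(-78*(-1/9)) = 474*(26/3) = 4108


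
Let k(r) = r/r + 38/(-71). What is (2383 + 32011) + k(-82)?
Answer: 2442007/71 ≈ 34394.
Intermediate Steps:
k(r) = 33/71 (k(r) = 1 + 38*(-1/71) = 1 - 38/71 = 33/71)
(2383 + 32011) + k(-82) = (2383 + 32011) + 33/71 = 34394 + 33/71 = 2442007/71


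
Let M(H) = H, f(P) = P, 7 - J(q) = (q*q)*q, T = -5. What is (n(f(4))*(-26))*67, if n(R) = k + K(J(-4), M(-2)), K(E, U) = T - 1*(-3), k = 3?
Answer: -1742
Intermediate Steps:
J(q) = 7 - q³ (J(q) = 7 - q*q*q = 7 - q²*q = 7 - q³)
K(E, U) = -2 (K(E, U) = -5 - 1*(-3) = -5 + 3 = -2)
n(R) = 1 (n(R) = 3 - 2 = 1)
(n(f(4))*(-26))*67 = (1*(-26))*67 = -26*67 = -1742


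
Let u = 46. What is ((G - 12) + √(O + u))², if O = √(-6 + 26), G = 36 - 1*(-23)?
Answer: (47 + √2*√(23 + √5))² ≈ 2927.3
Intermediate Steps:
G = 59 (G = 36 + 23 = 59)
O = 2*√5 (O = √20 = 2*√5 ≈ 4.4721)
((G - 12) + √(O + u))² = ((59 - 12) + √(2*√5 + 46))² = (47 + √(46 + 2*√5))²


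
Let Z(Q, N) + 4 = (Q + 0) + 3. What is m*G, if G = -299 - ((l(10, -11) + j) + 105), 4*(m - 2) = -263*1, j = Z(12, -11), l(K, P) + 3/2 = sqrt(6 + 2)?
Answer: 210885/8 + 255*sqrt(2)/2 ≈ 26541.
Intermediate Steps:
l(K, P) = -3/2 + 2*sqrt(2) (l(K, P) = -3/2 + sqrt(6 + 2) = -3/2 + sqrt(8) = -3/2 + 2*sqrt(2))
Z(Q, N) = -1 + Q (Z(Q, N) = -4 + ((Q + 0) + 3) = -4 + (Q + 3) = -4 + (3 + Q) = -1 + Q)
j = 11 (j = -1 + 12 = 11)
m = -255/4 (m = 2 + (-263*1)/4 = 2 + (1/4)*(-263) = 2 - 263/4 = -255/4 ≈ -63.750)
G = -827/2 - 2*sqrt(2) (G = -299 - (((-3/2 + 2*sqrt(2)) + 11) + 105) = -299 - ((19/2 + 2*sqrt(2)) + 105) = -299 - (229/2 + 2*sqrt(2)) = -299 + (-229/2 - 2*sqrt(2)) = -827/2 - 2*sqrt(2) ≈ -416.33)
m*G = -255*(-827/2 - 2*sqrt(2))/4 = 210885/8 + 255*sqrt(2)/2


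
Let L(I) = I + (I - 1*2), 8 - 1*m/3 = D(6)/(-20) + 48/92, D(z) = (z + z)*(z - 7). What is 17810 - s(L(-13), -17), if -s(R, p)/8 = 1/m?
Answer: 42264050/2373 ≈ 17810.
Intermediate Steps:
D(z) = 2*z*(-7 + z) (D(z) = (2*z)*(-7 + z) = 2*z*(-7 + z))
m = 2373/115 (m = 24 - 3*((2*6*(-7 + 6))/(-20) + 48/92) = 24 - 3*((2*6*(-1))*(-1/20) + 48*(1/92)) = 24 - 3*(-12*(-1/20) + 12/23) = 24 - 3*(⅗ + 12/23) = 24 - 3*129/115 = 24 - 387/115 = 2373/115 ≈ 20.635)
L(I) = -2 + 2*I (L(I) = I + (I - 2) = I + (-2 + I) = -2 + 2*I)
s(R, p) = -920/2373 (s(R, p) = -8/2373/115 = -8*115/2373 = -920/2373)
17810 - s(L(-13), -17) = 17810 - 1*(-920/2373) = 17810 + 920/2373 = 42264050/2373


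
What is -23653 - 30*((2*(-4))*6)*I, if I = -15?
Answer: -45253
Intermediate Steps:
-23653 - 30*((2*(-4))*6)*I = -23653 - 30*((2*(-4))*6)*(-15) = -23653 - 30*(-8*6)*(-15) = -23653 - 30*(-48)*(-15) = -23653 - (-1440)*(-15) = -23653 - 1*21600 = -23653 - 21600 = -45253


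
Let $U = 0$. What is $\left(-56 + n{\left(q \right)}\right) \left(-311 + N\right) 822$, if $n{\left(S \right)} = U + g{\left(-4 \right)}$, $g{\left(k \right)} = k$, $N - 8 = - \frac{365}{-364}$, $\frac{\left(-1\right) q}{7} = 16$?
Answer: $\frac{1355399910}{91} \approx 1.4894 \cdot 10^{7}$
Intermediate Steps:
$q = -112$ ($q = \left(-7\right) 16 = -112$)
$N = \frac{3277}{364}$ ($N = 8 - \frac{365}{-364} = 8 - - \frac{365}{364} = 8 + \frac{365}{364} = \frac{3277}{364} \approx 9.0027$)
$n{\left(S \right)} = -4$ ($n{\left(S \right)} = 0 - 4 = -4$)
$\left(-56 + n{\left(q \right)}\right) \left(-311 + N\right) 822 = \left(-56 - 4\right) \left(-311 + \frac{3277}{364}\right) 822 = \left(-60\right) \left(- \frac{109927}{364}\right) 822 = \frac{1648905}{91} \cdot 822 = \frac{1355399910}{91}$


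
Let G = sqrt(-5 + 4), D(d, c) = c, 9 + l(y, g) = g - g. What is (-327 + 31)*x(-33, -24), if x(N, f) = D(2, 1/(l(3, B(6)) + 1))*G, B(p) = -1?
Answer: 37*I ≈ 37.0*I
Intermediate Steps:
l(y, g) = -9 (l(y, g) = -9 + (g - g) = -9 + 0 = -9)
G = I (G = sqrt(-1) = I ≈ 1.0*I)
x(N, f) = -I/8 (x(N, f) = I/(-9 + 1) = I/(-8) = -I/8)
(-327 + 31)*x(-33, -24) = (-327 + 31)*(-I/8) = -(-37)*I = 37*I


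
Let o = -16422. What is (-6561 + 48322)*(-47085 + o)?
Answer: -2652115827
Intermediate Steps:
(-6561 + 48322)*(-47085 + o) = (-6561 + 48322)*(-47085 - 16422) = 41761*(-63507) = -2652115827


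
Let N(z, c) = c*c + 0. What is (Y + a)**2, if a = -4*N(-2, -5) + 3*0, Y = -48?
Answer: 21904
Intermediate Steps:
N(z, c) = c**2 (N(z, c) = c**2 + 0 = c**2)
a = -100 (a = -4*(-5)**2 + 3*0 = -4*25 + 0 = -100 + 0 = -100)
(Y + a)**2 = (-48 - 100)**2 = (-148)**2 = 21904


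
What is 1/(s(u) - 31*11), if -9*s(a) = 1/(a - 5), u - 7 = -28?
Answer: -234/79793 ≈ -0.0029326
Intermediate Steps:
u = -21 (u = 7 - 28 = -21)
s(a) = -1/(9*(-5 + a)) (s(a) = -1/(9*(a - 5)) = -1/(9*(-5 + a)))
1/(s(u) - 31*11) = 1/(-1/(-45 + 9*(-21)) - 31*11) = 1/(-1/(-45 - 189) - 341) = 1/(-1/(-234) - 341) = 1/(-1*(-1/234) - 341) = 1/(1/234 - 341) = 1/(-79793/234) = -234/79793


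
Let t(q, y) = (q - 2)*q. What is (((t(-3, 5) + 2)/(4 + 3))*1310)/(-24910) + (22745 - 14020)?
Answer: 152135598/17437 ≈ 8724.9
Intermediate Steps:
t(q, y) = q*(-2 + q) (t(q, y) = (-2 + q)*q = q*(-2 + q))
(((t(-3, 5) + 2)/(4 + 3))*1310)/(-24910) + (22745 - 14020) = (((-3*(-2 - 3) + 2)/(4 + 3))*1310)/(-24910) + (22745 - 14020) = (((-3*(-5) + 2)/7)*1310)*(-1/24910) + 8725 = (((15 + 2)*(⅐))*1310)*(-1/24910) + 8725 = ((17*(⅐))*1310)*(-1/24910) + 8725 = ((17/7)*1310)*(-1/24910) + 8725 = (22270/7)*(-1/24910) + 8725 = -2227/17437 + 8725 = 152135598/17437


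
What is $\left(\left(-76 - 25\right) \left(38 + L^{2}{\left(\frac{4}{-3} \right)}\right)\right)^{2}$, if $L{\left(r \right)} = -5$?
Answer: $40487769$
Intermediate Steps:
$\left(\left(-76 - 25\right) \left(38 + L^{2}{\left(\frac{4}{-3} \right)}\right)\right)^{2} = \left(\left(-76 - 25\right) \left(38 + \left(-5\right)^{2}\right)\right)^{2} = \left(- 101 \left(38 + 25\right)\right)^{2} = \left(\left(-101\right) 63\right)^{2} = \left(-6363\right)^{2} = 40487769$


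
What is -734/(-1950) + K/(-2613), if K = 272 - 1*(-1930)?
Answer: -30461/65325 ≈ -0.46630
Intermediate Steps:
K = 2202 (K = 272 + 1930 = 2202)
-734/(-1950) + K/(-2613) = -734/(-1950) + 2202/(-2613) = -734*(-1/1950) + 2202*(-1/2613) = 367/975 - 734/871 = -30461/65325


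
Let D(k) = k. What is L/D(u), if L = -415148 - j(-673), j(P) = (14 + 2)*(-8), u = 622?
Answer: -207510/311 ≈ -667.23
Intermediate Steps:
j(P) = -128 (j(P) = 16*(-8) = -128)
L = -415020 (L = -415148 - 1*(-128) = -415148 + 128 = -415020)
L/D(u) = -415020/622 = -415020*1/622 = -207510/311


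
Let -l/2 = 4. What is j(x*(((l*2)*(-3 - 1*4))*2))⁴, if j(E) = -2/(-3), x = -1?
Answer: 16/81 ≈ 0.19753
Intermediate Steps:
l = -8 (l = -2*4 = -8)
j(E) = ⅔ (j(E) = -2*(-⅓) = ⅔)
j(x*(((l*2)*(-3 - 1*4))*2))⁴ = (⅔)⁴ = 16/81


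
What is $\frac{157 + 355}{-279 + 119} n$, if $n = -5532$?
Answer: $\frac{88512}{5} \approx 17702.0$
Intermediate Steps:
$\frac{157 + 355}{-279 + 119} n = \frac{157 + 355}{-279 + 119} \left(-5532\right) = \frac{512}{-160} \left(-5532\right) = 512 \left(- \frac{1}{160}\right) \left(-5532\right) = \left(- \frac{16}{5}\right) \left(-5532\right) = \frac{88512}{5}$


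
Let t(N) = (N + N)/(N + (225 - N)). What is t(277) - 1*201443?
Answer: -45324121/225 ≈ -2.0144e+5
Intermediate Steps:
t(N) = 2*N/225 (t(N) = (2*N)/225 = (2*N)*(1/225) = 2*N/225)
t(277) - 1*201443 = (2/225)*277 - 1*201443 = 554/225 - 201443 = -45324121/225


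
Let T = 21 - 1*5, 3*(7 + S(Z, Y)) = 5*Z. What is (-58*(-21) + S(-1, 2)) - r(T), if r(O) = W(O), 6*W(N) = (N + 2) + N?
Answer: 3611/3 ≈ 1203.7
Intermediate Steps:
S(Z, Y) = -7 + 5*Z/3 (S(Z, Y) = -7 + (5*Z)/3 = -7 + 5*Z/3)
T = 16 (T = 21 - 5 = 16)
W(N) = ⅓ + N/3 (W(N) = ((N + 2) + N)/6 = ((2 + N) + N)/6 = (2 + 2*N)/6 = ⅓ + N/3)
r(O) = ⅓ + O/3
(-58*(-21) + S(-1, 2)) - r(T) = (-58*(-21) + (-7 + (5/3)*(-1))) - (⅓ + (⅓)*16) = (1218 + (-7 - 5/3)) - (⅓ + 16/3) = (1218 - 26/3) - 1*17/3 = 3628/3 - 17/3 = 3611/3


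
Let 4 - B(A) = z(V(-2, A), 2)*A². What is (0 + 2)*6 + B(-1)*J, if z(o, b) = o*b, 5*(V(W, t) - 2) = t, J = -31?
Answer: -⅖ ≈ -0.40000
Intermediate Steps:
V(W, t) = 2 + t/5
z(o, b) = b*o
B(A) = 4 - A²*(4 + 2*A/5) (B(A) = 4 - 2*(2 + A/5)*A² = 4 - (4 + 2*A/5)*A² = 4 - A²*(4 + 2*A/5))
(0 + 2)*6 + B(-1)*J = (0 + 2)*6 + (4 - ⅖*(-1)²*(10 - 1))*(-31) = 2*6 + (4 - ⅖*1*9)*(-31) = 12 + (4 - 18/5)*(-31) = 12 + (⅖)*(-31) = 12 - 62/5 = -⅖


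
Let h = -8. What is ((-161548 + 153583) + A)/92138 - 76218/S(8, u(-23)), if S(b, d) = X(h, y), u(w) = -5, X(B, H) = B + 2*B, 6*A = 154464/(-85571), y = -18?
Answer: 50076027380979/15768681596 ≈ 3175.7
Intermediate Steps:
A = -25744/85571 (A = (154464/(-85571))/6 = (154464*(-1/85571))/6 = (⅙)*(-154464/85571) = -25744/85571 ≈ -0.30085)
X(B, H) = 3*B
S(b, d) = -24 (S(b, d) = 3*(-8) = -24)
((-161548 + 153583) + A)/92138 - 76218/S(8, u(-23)) = ((-161548 + 153583) - 25744/85571)/92138 - 76218/(-24) = (-7965 - 25744/85571)*(1/92138) - 76218*(-1/24) = -681598759/85571*1/92138 + 12703/4 = -681598759/7884340798 + 12703/4 = 50076027380979/15768681596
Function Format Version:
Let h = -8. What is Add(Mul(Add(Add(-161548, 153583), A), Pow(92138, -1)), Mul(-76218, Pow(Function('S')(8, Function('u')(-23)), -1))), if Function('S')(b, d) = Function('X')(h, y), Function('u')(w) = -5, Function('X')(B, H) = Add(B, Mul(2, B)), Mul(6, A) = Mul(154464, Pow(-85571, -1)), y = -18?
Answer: Rational(50076027380979, 15768681596) ≈ 3175.7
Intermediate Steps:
A = Rational(-25744, 85571) (A = Mul(Rational(1, 6), Mul(154464, Pow(-85571, -1))) = Mul(Rational(1, 6), Mul(154464, Rational(-1, 85571))) = Mul(Rational(1, 6), Rational(-154464, 85571)) = Rational(-25744, 85571) ≈ -0.30085)
Function('X')(B, H) = Mul(3, B)
Function('S')(b, d) = -24 (Function('S')(b, d) = Mul(3, -8) = -24)
Add(Mul(Add(Add(-161548, 153583), A), Pow(92138, -1)), Mul(-76218, Pow(Function('S')(8, Function('u')(-23)), -1))) = Add(Mul(Add(Add(-161548, 153583), Rational(-25744, 85571)), Pow(92138, -1)), Mul(-76218, Pow(-24, -1))) = Add(Mul(Add(-7965, Rational(-25744, 85571)), Rational(1, 92138)), Mul(-76218, Rational(-1, 24))) = Add(Mul(Rational(-681598759, 85571), Rational(1, 92138)), Rational(12703, 4)) = Add(Rational(-681598759, 7884340798), Rational(12703, 4)) = Rational(50076027380979, 15768681596)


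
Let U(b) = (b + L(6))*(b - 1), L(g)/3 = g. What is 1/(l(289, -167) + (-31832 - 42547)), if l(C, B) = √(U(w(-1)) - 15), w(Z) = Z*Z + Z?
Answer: -24793/1844078558 - I*√33/5532235674 ≈ -1.3445e-5 - 1.0384e-9*I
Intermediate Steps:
w(Z) = Z + Z² (w(Z) = Z² + Z = Z + Z²)
L(g) = 3*g
U(b) = (-1 + b)*(18 + b) (U(b) = (b + 3*6)*(b - 1) = (b + 18)*(-1 + b) = (18 + b)*(-1 + b) = (-1 + b)*(18 + b))
l(C, B) = I*√33 (l(C, B) = √((-18 + (-(1 - 1))² + 17*(-(1 - 1))) - 15) = √((-18 + (-1*0)² + 17*(-1*0)) - 15) = √((-18 + 0² + 17*0) - 15) = √((-18 + 0 + 0) - 15) = √(-18 - 15) = √(-33) = I*√33)
1/(l(289, -167) + (-31832 - 42547)) = 1/(I*√33 + (-31832 - 42547)) = 1/(I*√33 - 74379) = 1/(-74379 + I*√33)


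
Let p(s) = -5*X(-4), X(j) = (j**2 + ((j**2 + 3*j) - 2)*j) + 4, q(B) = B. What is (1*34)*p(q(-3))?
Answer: -2040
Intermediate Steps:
X(j) = 4 + j**2 + j*(-2 + j**2 + 3*j) (X(j) = (j**2 + (-2 + j**2 + 3*j)*j) + 4 = (j**2 + j*(-2 + j**2 + 3*j)) + 4 = 4 + j**2 + j*(-2 + j**2 + 3*j))
p(s) = -60 (p(s) = -5*(4 + (-4)**3 - 2*(-4) + 4*(-4)**2) = -5*(4 - 64 + 8 + 4*16) = -5*(4 - 64 + 8 + 64) = -5*12 = -60)
(1*34)*p(q(-3)) = (1*34)*(-60) = 34*(-60) = -2040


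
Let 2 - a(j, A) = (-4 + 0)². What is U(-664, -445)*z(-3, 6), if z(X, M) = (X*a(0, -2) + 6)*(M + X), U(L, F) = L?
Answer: -95616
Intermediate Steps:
a(j, A) = -14 (a(j, A) = 2 - (-4 + 0)² = 2 - 1*(-4)² = 2 - 1*16 = 2 - 16 = -14)
z(X, M) = (6 - 14*X)*(M + X) (z(X, M) = (X*(-14) + 6)*(M + X) = (-14*X + 6)*(M + X) = (6 - 14*X)*(M + X))
U(-664, -445)*z(-3, 6) = -664*(-14*(-3)² + 6*6 + 6*(-3) - 14*6*(-3)) = -664*(-14*9 + 36 - 18 + 252) = -664*(-126 + 36 - 18 + 252) = -664*144 = -95616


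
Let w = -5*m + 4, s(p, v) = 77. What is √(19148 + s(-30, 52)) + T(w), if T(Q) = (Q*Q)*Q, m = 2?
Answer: -216 + 5*√769 ≈ -77.346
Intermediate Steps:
w = -6 (w = -5*2 + 4 = -10 + 4 = -6)
T(Q) = Q³ (T(Q) = Q²*Q = Q³)
√(19148 + s(-30, 52)) + T(w) = √(19148 + 77) + (-6)³ = √19225 - 216 = 5*√769 - 216 = -216 + 5*√769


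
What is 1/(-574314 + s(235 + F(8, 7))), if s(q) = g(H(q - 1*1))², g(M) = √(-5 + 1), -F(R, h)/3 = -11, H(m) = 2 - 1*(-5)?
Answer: -1/574318 ≈ -1.7412e-6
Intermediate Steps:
H(m) = 7 (H(m) = 2 + 5 = 7)
F(R, h) = 33 (F(R, h) = -3*(-11) = 33)
g(M) = 2*I (g(M) = √(-4) = 2*I)
s(q) = -4 (s(q) = (2*I)² = -4)
1/(-574314 + s(235 + F(8, 7))) = 1/(-574314 - 4) = 1/(-574318) = -1/574318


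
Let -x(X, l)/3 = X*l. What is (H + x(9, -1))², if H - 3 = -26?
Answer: 16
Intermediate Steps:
x(X, l) = -3*X*l
H = -23 (H = 3 - 26 = -23)
(H + x(9, -1))² = (-23 - 3*9*(-1))² = (-23 + 27)² = 4² = 16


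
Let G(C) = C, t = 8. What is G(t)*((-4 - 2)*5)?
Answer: -240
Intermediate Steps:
G(t)*((-4 - 2)*5) = 8*((-4 - 2)*5) = 8*(-6*5) = 8*(-30) = -240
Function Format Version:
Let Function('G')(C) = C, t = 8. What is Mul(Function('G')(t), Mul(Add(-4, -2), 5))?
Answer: -240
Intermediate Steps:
Mul(Function('G')(t), Mul(Add(-4, -2), 5)) = Mul(8, Mul(Add(-4, -2), 5)) = Mul(8, Mul(-6, 5)) = Mul(8, -30) = -240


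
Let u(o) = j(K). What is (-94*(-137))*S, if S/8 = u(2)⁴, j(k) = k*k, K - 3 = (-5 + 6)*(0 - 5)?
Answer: 26374144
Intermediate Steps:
K = -2 (K = 3 + (-5 + 6)*(0 - 5) = 3 + 1*(-5) = 3 - 5 = -2)
j(k) = k²
u(o) = 4 (u(o) = (-2)² = 4)
S = 2048 (S = 8*4⁴ = 8*256 = 2048)
(-94*(-137))*S = -94*(-137)*2048 = 12878*2048 = 26374144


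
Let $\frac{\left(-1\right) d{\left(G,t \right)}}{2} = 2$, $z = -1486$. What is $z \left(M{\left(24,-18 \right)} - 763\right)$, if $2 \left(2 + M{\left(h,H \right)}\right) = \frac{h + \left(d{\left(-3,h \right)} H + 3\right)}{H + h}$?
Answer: $\frac{2249061}{2} \approx 1.1245 \cdot 10^{6}$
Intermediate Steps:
$d{\left(G,t \right)} = -4$ ($d{\left(G,t \right)} = \left(-2\right) 2 = -4$)
$M{\left(h,H \right)} = -2 + \frac{3 + h - 4 H}{2 \left(H + h\right)}$ ($M{\left(h,H \right)} = -2 + \frac{\left(h - \left(-3 + 4 H\right)\right) \frac{1}{H + h}}{2} = -2 + \frac{\left(3 + h - 4 H\right) \frac{1}{H + h}}{2} = -2 + \frac{\frac{1}{H + h} \left(3 + h - 4 H\right)}{2} = -2 + \frac{3 + h - 4 H}{2 \left(H + h\right)}$)
$z \left(M{\left(24,-18 \right)} - 763\right) = - 1486 \left(\frac{3 - -144 - 72}{2 \left(-18 + 24\right)} - 763\right) = - 1486 \left(\frac{3 + 144 - 72}{2 \cdot 6} - 763\right) = - 1486 \left(\frac{1}{2} \cdot \frac{1}{6} \cdot 75 - 763\right) = - 1486 \left(\frac{25}{4} - 763\right) = \left(-1486\right) \left(- \frac{3027}{4}\right) = \frac{2249061}{2}$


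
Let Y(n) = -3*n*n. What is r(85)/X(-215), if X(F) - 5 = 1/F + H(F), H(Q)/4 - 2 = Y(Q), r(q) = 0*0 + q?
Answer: -18275/119257706 ≈ -0.00015324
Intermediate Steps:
Y(n) = -3*n²
r(q) = q (r(q) = 0 + q = q)
H(Q) = 8 - 12*Q² (H(Q) = 8 + 4*(-3*Q²) = 8 - 12*Q²)
X(F) = 13 + 1/F - 12*F² (X(F) = 5 + (1/F + (8 - 12*F²)) = 5 + (8 + 1/F - 12*F²) = 13 + 1/F - 12*F²)
r(85)/X(-215) = 85/(13 + 1/(-215) - 12*(-215)²) = 85/(13 - 1/215 - 12*46225) = 85/(13 - 1/215 - 554700) = 85/(-119257706/215) = 85*(-215/119257706) = -18275/119257706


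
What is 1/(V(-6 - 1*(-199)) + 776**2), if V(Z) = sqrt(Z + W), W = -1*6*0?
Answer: 602176/362615934783 - sqrt(193)/362615934783 ≈ 1.6606e-6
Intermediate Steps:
W = 0 (W = -6*0 = 0)
V(Z) = sqrt(Z) (V(Z) = sqrt(Z + 0) = sqrt(Z))
1/(V(-6 - 1*(-199)) + 776**2) = 1/(sqrt(-6 - 1*(-199)) + 776**2) = 1/(sqrt(-6 + 199) + 602176) = 1/(sqrt(193) + 602176) = 1/(602176 + sqrt(193))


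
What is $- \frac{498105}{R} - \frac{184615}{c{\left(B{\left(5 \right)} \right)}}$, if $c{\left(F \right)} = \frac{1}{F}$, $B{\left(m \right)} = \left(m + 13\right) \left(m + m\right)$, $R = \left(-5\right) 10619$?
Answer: $- \frac{352876703679}{10619} \approx -3.3231 \cdot 10^{7}$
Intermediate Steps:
$R = -53095$
$B{\left(m \right)} = 2 m \left(13 + m\right)$ ($B{\left(m \right)} = \left(13 + m\right) 2 m = 2 m \left(13 + m\right)$)
$- \frac{498105}{R} - \frac{184615}{c{\left(B{\left(5 \right)} \right)}} = - \frac{498105}{-53095} - \frac{184615}{\frac{1}{2 \cdot 5 \left(13 + 5\right)}} = \left(-498105\right) \left(- \frac{1}{53095}\right) - \frac{184615}{\frac{1}{2 \cdot 5 \cdot 18}} = \frac{99621}{10619} - \frac{184615}{\frac{1}{180}} = \frac{99621}{10619} - 184615 \frac{1}{\frac{1}{180}} = \frac{99621}{10619} - 33230700 = - \frac{352876703679}{10619}$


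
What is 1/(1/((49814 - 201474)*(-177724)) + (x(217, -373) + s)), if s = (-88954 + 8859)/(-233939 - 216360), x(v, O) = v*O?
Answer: -12137188960930160/982394052836306355461 ≈ -1.2355e-5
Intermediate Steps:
x(v, O) = O*v
s = 80095/450299 (s = -80095/(-450299) = -80095*(-1/450299) = 80095/450299 ≈ 0.17787)
1/(1/((49814 - 201474)*(-177724)) + (x(217, -373) + s)) = 1/(1/((49814 - 201474)*(-177724)) + (-373*217 + 80095/450299)) = 1/(-1/177724/(-151660) + (-80941 + 80095/450299)) = 1/(-1/151660*(-1/177724) - 36447571264/450299) = 1/(1/26953621840 - 36447571264/450299) = 1/(-982394052836306355461/12137188960930160) = -12137188960930160/982394052836306355461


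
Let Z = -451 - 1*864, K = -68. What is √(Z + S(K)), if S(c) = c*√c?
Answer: √(-1315 - 136*I*√17) ≈ 7.5685 - 37.044*I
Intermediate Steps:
S(c) = c^(3/2)
Z = -1315 (Z = -451 - 864 = -1315)
√(Z + S(K)) = √(-1315 + (-68)^(3/2)) = √(-1315 - 136*I*√17)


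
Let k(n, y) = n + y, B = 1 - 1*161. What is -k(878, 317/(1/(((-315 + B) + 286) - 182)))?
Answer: 116729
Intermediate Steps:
B = -160 (B = 1 - 161 = -160)
-k(878, 317/(1/(((-315 + B) + 286) - 182))) = -(878 + 317/(1/(((-315 - 160) + 286) - 182))) = -(878 + 317/(1/((-475 + 286) - 182))) = -(878 + 317/(1/(-189 - 182))) = -(878 + 317/(1/(-371))) = -(878 + 317/(-1/371)) = -(878 + 317*(-371)) = -(878 - 117607) = -1*(-116729) = 116729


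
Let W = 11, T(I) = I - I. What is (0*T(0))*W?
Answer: 0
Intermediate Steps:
T(I) = 0
(0*T(0))*W = (0*0)*11 = 0*11 = 0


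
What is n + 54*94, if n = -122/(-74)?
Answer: 187873/37 ≈ 5077.6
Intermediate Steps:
n = 61/37 (n = -122*(-1/74) = 61/37 ≈ 1.6486)
n + 54*94 = 61/37 + 54*94 = 61/37 + 5076 = 187873/37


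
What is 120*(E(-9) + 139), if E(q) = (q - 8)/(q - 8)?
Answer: 16800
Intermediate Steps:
E(q) = 1 (E(q) = (-8 + q)/(-8 + q) = 1)
120*(E(-9) + 139) = 120*(1 + 139) = 120*140 = 16800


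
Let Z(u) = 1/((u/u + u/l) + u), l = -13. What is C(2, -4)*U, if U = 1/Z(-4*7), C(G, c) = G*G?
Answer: -1292/13 ≈ -99.385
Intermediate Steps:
Z(u) = 1/(1 + 12*u/13) (Z(u) = 1/((u/u + u/(-13)) + u) = 1/((1 + u*(-1/13)) + u) = 1/((1 - u/13) + u) = 1/(1 + 12*u/13))
C(G, c) = G**2
U = -323/13 (U = 1/(13/(13 + 12*(-4*7))) = 1/(13/(13 + 12*(-28))) = 1/(13/(13 - 336)) = 1/(13/(-323)) = 1/(13*(-1/323)) = 1/(-13/323) = -323/13 ≈ -24.846)
C(2, -4)*U = 2**2*(-323/13) = 4*(-323/13) = -1292/13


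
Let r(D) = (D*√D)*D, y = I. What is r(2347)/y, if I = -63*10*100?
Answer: -5508409*√2347/63000 ≈ -4235.9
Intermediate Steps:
I = -63000 (I = -630*100 = -63000)
y = -63000
r(D) = D^(5/2) (r(D) = D^(3/2)*D = D^(5/2))
r(2347)/y = 2347^(5/2)/(-63000) = (5508409*√2347)*(-1/63000) = -5508409*√2347/63000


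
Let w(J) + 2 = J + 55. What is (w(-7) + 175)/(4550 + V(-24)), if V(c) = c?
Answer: 221/4526 ≈ 0.048829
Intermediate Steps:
w(J) = 53 + J (w(J) = -2 + (J + 55) = -2 + (55 + J) = 53 + J)
(w(-7) + 175)/(4550 + V(-24)) = ((53 - 7) + 175)/(4550 - 24) = (46 + 175)/4526 = 221*(1/4526) = 221/4526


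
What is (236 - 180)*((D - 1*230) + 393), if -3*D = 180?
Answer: 5768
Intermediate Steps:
D = -60 (D = -1/3*180 = -60)
(236 - 180)*((D - 1*230) + 393) = (236 - 180)*((-60 - 1*230) + 393) = 56*((-60 - 230) + 393) = 56*(-290 + 393) = 56*103 = 5768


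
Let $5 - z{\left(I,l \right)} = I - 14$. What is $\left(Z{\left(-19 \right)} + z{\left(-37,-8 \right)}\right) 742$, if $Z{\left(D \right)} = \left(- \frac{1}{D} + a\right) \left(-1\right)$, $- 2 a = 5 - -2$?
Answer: $\frac{838089}{19} \approx 44110.0$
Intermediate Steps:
$z{\left(I,l \right)} = 19 - I$ ($z{\left(I,l \right)} = 5 - \left(I - 14\right) = 5 - \left(-14 + I\right) = 19 - I$)
$a = - \frac{7}{2}$ ($a = - \frac{5 - -2}{2} = - \frac{5 + 2}{2} = \left(- \frac{1}{2}\right) 7 = - \frac{7}{2} \approx -3.5$)
$Z{\left(D \right)} = \frac{7}{2} + \frac{1}{D}$ ($Z{\left(D \right)} = \left(- \frac{1}{D} - \frac{7}{2}\right) \left(-1\right) = \left(- \frac{7}{2} - \frac{1}{D}\right) \left(-1\right) = \frac{7}{2} + \frac{1}{D}$)
$\left(Z{\left(-19 \right)} + z{\left(-37,-8 \right)}\right) 742 = \left(\left(\frac{7}{2} + \frac{1}{-19}\right) + \left(19 - -37\right)\right) 742 = \left(\left(\frac{7}{2} - \frac{1}{19}\right) + \left(19 + 37\right)\right) 742 = \left(\frac{131}{38} + 56\right) 742 = \frac{2259}{38} \cdot 742 = \frac{838089}{19}$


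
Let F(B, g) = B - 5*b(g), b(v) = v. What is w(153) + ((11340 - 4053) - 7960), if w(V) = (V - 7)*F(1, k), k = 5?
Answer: -4177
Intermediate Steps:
F(B, g) = B - 5*g
w(V) = 168 - 24*V (w(V) = (V - 7)*(1 - 5*5) = (-7 + V)*(1 - 25) = (-7 + V)*(-24) = 168 - 24*V)
w(153) + ((11340 - 4053) - 7960) = (168 - 24*153) + ((11340 - 4053) - 7960) = (168 - 3672) + (7287 - 7960) = -3504 - 673 = -4177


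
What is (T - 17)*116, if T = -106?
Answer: -14268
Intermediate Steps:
(T - 17)*116 = (-106 - 17)*116 = -123*116 = -14268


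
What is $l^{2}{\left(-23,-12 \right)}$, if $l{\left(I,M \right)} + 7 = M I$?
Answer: $72361$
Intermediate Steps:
$l{\left(I,M \right)} = -7 + I M$ ($l{\left(I,M \right)} = -7 + M I = -7 + I M$)
$l^{2}{\left(-23,-12 \right)} = \left(-7 - -276\right)^{2} = \left(-7 + 276\right)^{2} = 269^{2} = 72361$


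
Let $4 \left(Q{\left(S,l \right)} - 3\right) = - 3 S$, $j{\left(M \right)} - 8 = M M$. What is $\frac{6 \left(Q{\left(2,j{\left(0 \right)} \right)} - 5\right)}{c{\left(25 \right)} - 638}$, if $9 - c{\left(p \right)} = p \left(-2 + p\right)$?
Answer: $\frac{3}{172} \approx 0.017442$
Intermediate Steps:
$j{\left(M \right)} = 8 + M^{2}$ ($j{\left(M \right)} = 8 + M M = 8 + M^{2}$)
$c{\left(p \right)} = 9 - p \left(-2 + p\right)$
$Q{\left(S,l \right)} = 3 - \frac{3 S}{4}$ ($Q{\left(S,l \right)} = 3 + \frac{\left(-3\right) S}{4} = 3 - \frac{3 S}{4}$)
$\frac{6 \left(Q{\left(2,j{\left(0 \right)} \right)} - 5\right)}{c{\left(25 \right)} - 638} = \frac{6 \left(\left(3 - \frac{3}{2}\right) - 5\right)}{\left(9 - 25^{2} + 2 \cdot 25\right) - 638} = \frac{6 \left(\left(3 - \frac{3}{2}\right) - 5\right)}{\left(9 - 625 + 50\right) - 638} = \frac{6 \left(\frac{3}{2} - 5\right)}{\left(9 - 625 + 50\right) - 638} = \frac{6 \left(- \frac{7}{2}\right)}{-566 - 638} = - \frac{21}{-1204} = \left(-21\right) \left(- \frac{1}{1204}\right) = \frac{3}{172}$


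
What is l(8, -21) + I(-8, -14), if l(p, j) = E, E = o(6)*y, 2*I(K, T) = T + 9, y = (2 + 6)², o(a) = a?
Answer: 763/2 ≈ 381.50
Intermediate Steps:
y = 64 (y = 8² = 64)
I(K, T) = 9/2 + T/2 (I(K, T) = (T + 9)/2 = (9 + T)/2 = 9/2 + T/2)
E = 384 (E = 6*64 = 384)
l(p, j) = 384
l(8, -21) + I(-8, -14) = 384 + (9/2 + (½)*(-14)) = 384 + (9/2 - 7) = 384 - 5/2 = 763/2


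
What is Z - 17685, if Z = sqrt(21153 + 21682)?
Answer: -17685 + sqrt(42835) ≈ -17478.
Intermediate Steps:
Z = sqrt(42835) ≈ 206.97
Z - 17685 = sqrt(42835) - 17685 = -17685 + sqrt(42835)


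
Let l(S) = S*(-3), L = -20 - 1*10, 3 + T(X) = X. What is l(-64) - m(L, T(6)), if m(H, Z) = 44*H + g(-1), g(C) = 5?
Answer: 1507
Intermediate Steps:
T(X) = -3 + X
L = -30 (L = -20 - 10 = -30)
m(H, Z) = 5 + 44*H (m(H, Z) = 44*H + 5 = 5 + 44*H)
l(S) = -3*S
l(-64) - m(L, T(6)) = -3*(-64) - (5 + 44*(-30)) = 192 - (5 - 1320) = 192 - 1*(-1315) = 192 + 1315 = 1507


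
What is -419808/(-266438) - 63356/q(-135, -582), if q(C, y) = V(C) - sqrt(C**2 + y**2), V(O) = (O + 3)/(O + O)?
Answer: 160078890505224/96293522904779 + 384887700*sqrt(39661)/722821241 ≈ 107.71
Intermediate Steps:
V(O) = (3 + O)/(2*O) (V(O) = (3 + O)/((2*O)) = (3 + O)*(1/(2*O)) = (3 + O)/(2*O))
q(C, y) = -sqrt(C**2 + y**2) + (3 + C)/(2*C) (q(C, y) = (3 + C)/(2*C) - sqrt(C**2 + y**2) = -sqrt(C**2 + y**2) + (3 + C)/(2*C))
-419808/(-266438) - 63356/q(-135, -582) = -419808/(-266438) - 63356/(1/2 - sqrt((-135)**2 + (-582)**2) + (3/2)/(-135)) = -419808*(-1/266438) - 63356/(1/2 - sqrt(18225 + 338724) + (3/2)*(-1/135)) = 209904/133219 - 63356/(1/2 - sqrt(356949) - 1/90) = 209904/133219 - 63356/(1/2 - 3*sqrt(39661) - 1/90) = 209904/133219 - 63356/(22/45 - 3*sqrt(39661))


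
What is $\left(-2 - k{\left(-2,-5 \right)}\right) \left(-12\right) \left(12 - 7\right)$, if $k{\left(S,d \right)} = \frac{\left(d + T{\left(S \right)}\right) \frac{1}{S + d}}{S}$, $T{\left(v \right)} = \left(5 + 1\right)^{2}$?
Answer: $\frac{1770}{7} \approx 252.86$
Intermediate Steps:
$T{\left(v \right)} = 36$ ($T{\left(v \right)} = 6^{2} = 36$)
$k{\left(S,d \right)} = \frac{36 + d}{S \left(S + d\right)}$ ($k{\left(S,d \right)} = \frac{\left(d + 36\right) \frac{1}{S + d}}{S} = \frac{\left(36 + d\right) \frac{1}{S + d}}{S} = \frac{\frac{1}{S + d} \left(36 + d\right)}{S} = \frac{36 + d}{S \left(S + d\right)}$)
$\left(-2 - k{\left(-2,-5 \right)}\right) \left(-12\right) \left(12 - 7\right) = \left(-2 - \frac{36 - 5}{\left(-2\right) \left(-2 - 5\right)}\right) \left(-12\right) \left(12 - 7\right) = \left(-2 - \left(- \frac{1}{2}\right) \frac{1}{-7} \cdot 31\right) \left(-12\right) \left(12 - 7\right) = \left(-2 - \left(- \frac{1}{2}\right) \left(- \frac{1}{7}\right) 31\right) \left(-12\right) 5 = \left(-2 - \frac{31}{14}\right) \left(-12\right) 5 = \left(- \frac{59}{14}\right) \left(-12\right) 5 = \frac{354}{7} \cdot 5 = \frac{1770}{7}$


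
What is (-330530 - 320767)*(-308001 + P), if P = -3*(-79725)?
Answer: 44826167322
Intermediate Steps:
P = 239175
(-330530 - 320767)*(-308001 + P) = (-330530 - 320767)*(-308001 + 239175) = -651297*(-68826) = 44826167322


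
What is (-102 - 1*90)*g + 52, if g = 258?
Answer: -49484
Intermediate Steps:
(-102 - 1*90)*g + 52 = (-102 - 1*90)*258 + 52 = (-102 - 90)*258 + 52 = -192*258 + 52 = -49536 + 52 = -49484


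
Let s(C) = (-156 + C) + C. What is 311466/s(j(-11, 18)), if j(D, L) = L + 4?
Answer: -155733/56 ≈ -2780.9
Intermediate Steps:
j(D, L) = 4 + L
s(C) = -156 + 2*C
311466/s(j(-11, 18)) = 311466/(-156 + 2*(4 + 18)) = 311466/(-156 + 2*22) = 311466/(-156 + 44) = 311466/(-112) = 311466*(-1/112) = -155733/56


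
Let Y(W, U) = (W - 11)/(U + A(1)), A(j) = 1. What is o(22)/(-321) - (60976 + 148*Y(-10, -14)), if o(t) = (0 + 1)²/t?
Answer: -5619911365/91806 ≈ -61215.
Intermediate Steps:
o(t) = 1/t (o(t) = 1²/t = 1/t)
Y(W, U) = (-11 + W)/(1 + U) (Y(W, U) = (W - 11)/(U + 1) = (-11 + W)/(1 + U))
o(22)/(-321) - (60976 + 148*Y(-10, -14)) = 1/(22*(-321)) - (60976 + 148*(-11 - 10)/(1 - 14)) = (1/22)*(-1/321) - 148/(1/(412 - 21/(-13))) = -1/7062 - 148/(1/(412 - 1/13*(-21))) = -1/7062 - 148/(1/(412 + 21/13)) = -1/7062 - 148/(1/(5377/13)) = -1/7062 - 148/13/5377 = -1/7062 - 148*5377/13 = -1/7062 - 795796/13 = -5619911365/91806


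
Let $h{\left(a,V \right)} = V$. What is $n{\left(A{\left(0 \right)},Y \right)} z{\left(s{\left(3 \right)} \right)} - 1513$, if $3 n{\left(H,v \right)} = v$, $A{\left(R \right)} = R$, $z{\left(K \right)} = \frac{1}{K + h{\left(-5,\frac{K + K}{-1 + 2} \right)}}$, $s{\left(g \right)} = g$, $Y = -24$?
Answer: $- \frac{13625}{9} \approx -1513.9$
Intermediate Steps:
$z{\left(K \right)} = \frac{1}{3 K}$ ($z{\left(K \right)} = \frac{1}{K + \frac{K + K}{-1 + 2}} = \frac{1}{K + \frac{2 K}{1}} = \frac{1}{K + 2 K 1} = \frac{1}{K + 2 K} = \frac{1}{3 K}$)
$n{\left(H,v \right)} = \frac{v}{3}$
$n{\left(A{\left(0 \right)},Y \right)} z{\left(s{\left(3 \right)} \right)} - 1513 = \frac{1}{3} \left(-24\right) \frac{1}{3 \cdot 3} - 1513 = - 8 \cdot \frac{1}{3} \cdot \frac{1}{3} - 1513 = \left(-8\right) \frac{1}{9} - 1513 = - \frac{8}{9} - 1513 = - \frac{13625}{9}$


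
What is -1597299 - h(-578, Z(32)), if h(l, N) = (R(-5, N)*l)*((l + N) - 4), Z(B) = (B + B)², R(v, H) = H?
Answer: 8317755533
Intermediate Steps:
Z(B) = 4*B² (Z(B) = (2*B)² = 4*B²)
h(l, N) = N*l*(-4 + N + l) (h(l, N) = (N*l)*((l + N) - 4) = (N*l)*((N + l) - 4) = (N*l)*(-4 + N + l) = N*l*(-4 + N + l))
-1597299 - h(-578, Z(32)) = -1597299 - 4*32²*(-578)*(-4 + 4*32² - 578) = -1597299 - 4*1024*(-578)*(-4 + 4*1024 - 578) = -1597299 - 4096*(-578)*(-4 + 4096 - 578) = -1597299 - 4096*(-578)*3514 = -1597299 - 1*(-8319352832) = -1597299 + 8319352832 = 8317755533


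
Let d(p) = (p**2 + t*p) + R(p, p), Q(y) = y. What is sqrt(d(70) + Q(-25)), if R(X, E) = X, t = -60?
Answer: sqrt(745) ≈ 27.295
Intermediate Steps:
d(p) = p**2 - 59*p (d(p) = (p**2 - 60*p) + p = p**2 - 59*p)
sqrt(d(70) + Q(-25)) = sqrt(70*(-59 + 70) - 25) = sqrt(70*11 - 25) = sqrt(770 - 25) = sqrt(745)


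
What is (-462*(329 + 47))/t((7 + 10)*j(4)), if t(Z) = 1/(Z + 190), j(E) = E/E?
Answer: -35958384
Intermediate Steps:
j(E) = 1
t(Z) = 1/(190 + Z)
(-462*(329 + 47))/t((7 + 10)*j(4)) = (-462*(329 + 47))/(1/(190 + (7 + 10)*1)) = (-462*376)/(1/(190 + 17*1)) = -173712/(1/(190 + 17)) = -173712/(1/207) = -173712/1/207 = -173712*207 = -35958384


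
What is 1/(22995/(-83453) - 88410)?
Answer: -83453/7378102725 ≈ -1.1311e-5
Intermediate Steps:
1/(22995/(-83453) - 88410) = 1/(22995*(-1/83453) - 88410) = 1/(-22995/83453 - 88410) = 1/(-7378102725/83453) = -83453/7378102725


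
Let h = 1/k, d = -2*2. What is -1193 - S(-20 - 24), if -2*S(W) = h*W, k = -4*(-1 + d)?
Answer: -11941/10 ≈ -1194.1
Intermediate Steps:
d = -4
k = 20 (k = -4*(-1 - 4) = -4*(-5) = 20)
h = 1/20 ≈ 0.050000
S(W) = -W/40
-1193 - S(-20 - 24) = -1193 - (-1)*(-20 - 24)/40 = -1193 - (-1)*(-44)/40 = -1193 - 1*11/10 = -1193 - 11/10 = -11941/10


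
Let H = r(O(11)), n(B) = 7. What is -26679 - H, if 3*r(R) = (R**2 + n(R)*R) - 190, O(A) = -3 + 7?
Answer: -79891/3 ≈ -26630.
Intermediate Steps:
O(A) = 4
r(R) = -190/3 + R**2/3 + 7*R/3 (r(R) = ((R**2 + 7*R) - 190)/3 = (-190 + R**2 + 7*R)/3 = -190/3 + R**2/3 + 7*R/3)
H = -146/3 (H = -190/3 + (1/3)*4**2 + (7/3)*4 = -190/3 + (1/3)*16 + 28/3 = -190/3 + 16/3 + 28/3 = -146/3 ≈ -48.667)
-26679 - H = -26679 - 1*(-146/3) = -26679 + 146/3 = -79891/3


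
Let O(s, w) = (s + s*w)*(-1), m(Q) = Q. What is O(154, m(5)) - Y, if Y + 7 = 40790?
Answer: -41707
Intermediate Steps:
Y = 40783 (Y = -7 + 40790 = 40783)
O(s, w) = -s - s*w
O(154, m(5)) - Y = -1*154*(1 + 5) - 1*40783 = -1*154*6 - 40783 = -924 - 40783 = -41707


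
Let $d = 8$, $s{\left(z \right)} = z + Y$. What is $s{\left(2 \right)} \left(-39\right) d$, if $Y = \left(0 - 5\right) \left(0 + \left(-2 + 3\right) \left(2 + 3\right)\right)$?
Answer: $7176$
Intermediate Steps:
$Y = -25$ ($Y = - 5 \left(0 + 1 \cdot 5\right) = - 5 \left(0 + 5\right) = \left(-5\right) 5 = -25$)
$s{\left(z \right)} = -25 + z$ ($s{\left(z \right)} = z - 25 = -25 + z$)
$s{\left(2 \right)} \left(-39\right) d = \left(-25 + 2\right) \left(-39\right) 8 = \left(-23\right) \left(-39\right) 8 = 897 \cdot 8 = 7176$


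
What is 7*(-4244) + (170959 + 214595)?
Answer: 355846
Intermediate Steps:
7*(-4244) + (170959 + 214595) = -29708 + 385554 = 355846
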